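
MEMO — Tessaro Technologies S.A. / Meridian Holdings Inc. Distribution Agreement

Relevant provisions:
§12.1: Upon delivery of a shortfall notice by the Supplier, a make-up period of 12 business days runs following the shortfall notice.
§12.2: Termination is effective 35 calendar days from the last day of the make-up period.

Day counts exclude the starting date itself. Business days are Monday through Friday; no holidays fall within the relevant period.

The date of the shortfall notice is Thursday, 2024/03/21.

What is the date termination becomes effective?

2024/05/13

From Thursday, 2024/03/21, 12 business days (Mar 22, Mar 25, Mar 26, Mar 27, …, Apr 4, Apr 5, Apr 8, skipping weekends) brings us to Monday, 2024/04/08, which is the last day of the make-up period.
The date termination becomes effective: 35 calendar days after 2024/04/08 is 2024/05/13.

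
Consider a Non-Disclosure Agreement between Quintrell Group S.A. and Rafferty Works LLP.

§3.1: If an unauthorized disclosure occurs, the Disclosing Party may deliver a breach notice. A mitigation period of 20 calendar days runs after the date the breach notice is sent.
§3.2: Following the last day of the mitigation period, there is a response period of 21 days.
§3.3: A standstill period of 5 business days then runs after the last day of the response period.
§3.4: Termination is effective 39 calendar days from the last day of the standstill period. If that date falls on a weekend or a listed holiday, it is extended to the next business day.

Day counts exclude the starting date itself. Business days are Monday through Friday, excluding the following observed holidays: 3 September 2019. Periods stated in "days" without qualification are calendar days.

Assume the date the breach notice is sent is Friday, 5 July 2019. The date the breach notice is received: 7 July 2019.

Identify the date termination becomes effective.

The last day of the mitigation period: 20 calendar days after 5 July 2019 is 25 July 2019.
The last day of the response period: 25 July 2019 + 21 days = 15 August 2019.
From Thursday, 15 August 2019, 5 business days (Aug 16, Aug 19, Aug 20, Aug 21, Aug 22, skipping weekends) brings us to Thursday, 22 August 2019, which is the last day of the standstill period.
The date termination becomes effective: 39 calendar days after 22 August 2019 is 30 September 2019. 30 September 2019 is a Monday and is not a listed holiday, so no roll-forward applies.

30 September 2019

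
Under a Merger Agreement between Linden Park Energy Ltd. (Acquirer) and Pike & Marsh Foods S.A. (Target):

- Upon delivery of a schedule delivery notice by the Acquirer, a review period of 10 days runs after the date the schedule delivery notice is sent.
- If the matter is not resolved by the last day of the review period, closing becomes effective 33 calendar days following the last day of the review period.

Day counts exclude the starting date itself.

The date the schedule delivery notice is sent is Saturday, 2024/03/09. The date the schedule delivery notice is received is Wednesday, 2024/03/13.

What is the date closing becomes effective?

The last day of the review period: 10 calendar days after 2024/03/09 is 2024/03/19.
The date closing becomes effective: 33 calendar days after 2024/03/19 is 2024/04/21.

2024/04/21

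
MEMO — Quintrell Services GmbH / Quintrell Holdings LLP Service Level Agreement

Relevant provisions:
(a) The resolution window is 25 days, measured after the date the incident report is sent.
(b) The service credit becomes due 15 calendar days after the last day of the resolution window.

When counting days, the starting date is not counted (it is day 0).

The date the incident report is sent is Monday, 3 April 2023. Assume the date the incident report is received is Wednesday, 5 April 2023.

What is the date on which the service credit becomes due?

The last day of the resolution window: 25 calendar days after 3 April 2023 is 28 April 2023.
Adding 15 calendar days to 28 April 2023 gives 13 May 2023, which is the date on which the service credit becomes due.

13 May 2023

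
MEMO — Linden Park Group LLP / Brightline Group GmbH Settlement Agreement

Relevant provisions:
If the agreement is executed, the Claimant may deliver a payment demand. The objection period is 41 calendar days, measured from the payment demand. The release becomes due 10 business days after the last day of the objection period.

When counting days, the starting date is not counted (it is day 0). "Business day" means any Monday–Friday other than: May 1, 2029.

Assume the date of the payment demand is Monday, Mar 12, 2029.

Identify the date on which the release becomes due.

May 7, 2029

Adding 41 calendar days to Mar 12, 2029 gives Apr 22, 2029, which is the last day of the objection period.
The date on which the release becomes due: 10 business days after Sunday, Apr 22, 2029, skipping weekends and the listed holiday on May 1 — Apr 23, Apr 24, Apr 25, Apr 26, Apr 27, Apr 30, May 2, May 3, May 4, May 7 — lands on Monday, May 7, 2029.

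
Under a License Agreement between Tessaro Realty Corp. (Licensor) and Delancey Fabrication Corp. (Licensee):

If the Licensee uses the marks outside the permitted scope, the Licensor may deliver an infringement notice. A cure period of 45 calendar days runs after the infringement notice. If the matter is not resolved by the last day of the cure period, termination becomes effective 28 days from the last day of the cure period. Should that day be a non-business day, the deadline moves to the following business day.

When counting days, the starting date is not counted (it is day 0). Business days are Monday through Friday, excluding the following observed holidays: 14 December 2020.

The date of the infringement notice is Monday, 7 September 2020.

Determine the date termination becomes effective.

The last day of the cure period: 7 September 2020 + 45 days = 22 October 2020.
The date termination becomes effective: 28 calendar days after 22 October 2020 is 19 November 2020. 19 November 2020 is a Thursday and is not a listed holiday, so no roll-forward applies.

19 November 2020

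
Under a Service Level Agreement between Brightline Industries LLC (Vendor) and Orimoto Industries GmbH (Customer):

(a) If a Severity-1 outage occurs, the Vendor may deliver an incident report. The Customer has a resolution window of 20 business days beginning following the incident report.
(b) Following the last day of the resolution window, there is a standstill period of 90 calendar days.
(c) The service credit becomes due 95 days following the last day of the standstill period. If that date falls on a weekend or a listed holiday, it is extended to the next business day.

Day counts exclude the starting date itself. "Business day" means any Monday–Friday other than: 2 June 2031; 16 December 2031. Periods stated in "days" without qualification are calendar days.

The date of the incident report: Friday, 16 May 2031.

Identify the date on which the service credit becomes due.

18 December 2031

From Friday, 16 May 2031, 20 business days (May 19, May 20, May 21, May 22, …, Jun 12, Jun 13, Jun 16, skipping weekends and the listed holiday on Jun 2) brings us to Monday, 16 June 2031, which is the last day of the resolution window.
The last day of the standstill period: 16 June 2031 + 90 days = 14 September 2031.
The date on which the service credit becomes due: 95 calendar days after 14 September 2031 is 18 December 2031. 18 December 2031 is a Thursday and is not a listed holiday, so no roll-forward applies.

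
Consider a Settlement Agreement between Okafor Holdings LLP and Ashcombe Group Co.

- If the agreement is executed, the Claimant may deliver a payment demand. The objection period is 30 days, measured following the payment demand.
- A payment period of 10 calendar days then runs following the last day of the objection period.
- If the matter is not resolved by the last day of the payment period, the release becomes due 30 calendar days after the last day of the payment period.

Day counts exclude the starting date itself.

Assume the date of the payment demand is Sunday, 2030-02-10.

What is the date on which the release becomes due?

The last day of the objection period: 2030-02-10 + 30 days = 2030-03-12.
The last day of the payment period: 2030-03-12 + 10 days = 2030-03-22.
Adding 30 calendar days to 2030-03-22 gives 2030-04-21, which is the date on which the release becomes due.

2030-04-21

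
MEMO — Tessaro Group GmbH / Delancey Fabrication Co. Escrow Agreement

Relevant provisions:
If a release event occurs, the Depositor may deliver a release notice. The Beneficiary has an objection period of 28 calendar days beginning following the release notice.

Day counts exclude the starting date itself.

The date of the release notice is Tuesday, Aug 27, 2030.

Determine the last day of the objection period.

Sep 24, 2030

The last day of the objection period: Aug 27, 2030 + 28 days = Sep 24, 2030.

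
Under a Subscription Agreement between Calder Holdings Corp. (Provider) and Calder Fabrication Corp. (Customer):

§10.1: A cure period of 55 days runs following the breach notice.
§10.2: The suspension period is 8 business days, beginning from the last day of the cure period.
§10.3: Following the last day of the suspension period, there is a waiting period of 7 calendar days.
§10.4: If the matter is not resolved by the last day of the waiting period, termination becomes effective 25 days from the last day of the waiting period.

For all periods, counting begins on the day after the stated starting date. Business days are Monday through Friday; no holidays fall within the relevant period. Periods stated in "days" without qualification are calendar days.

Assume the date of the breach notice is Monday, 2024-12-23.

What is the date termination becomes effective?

The last day of the cure period: 55 calendar days after 2024-12-23 is 2025-02-16.
The last day of the suspension period: counting 8 business days from Sunday, 2025-02-16 (Feb 17, Feb 18, Feb 19, Feb 20, Feb 21, Feb 24, Feb 25, Feb 26, skipping weekends) reaches Wednesday, 2025-02-26.
Adding 7 calendar days to 2025-02-26 gives 2025-03-05, which is the last day of the waiting period.
Adding 25 calendar days to 2025-03-05 gives 2025-03-30, which is the date termination becomes effective.

2025-03-30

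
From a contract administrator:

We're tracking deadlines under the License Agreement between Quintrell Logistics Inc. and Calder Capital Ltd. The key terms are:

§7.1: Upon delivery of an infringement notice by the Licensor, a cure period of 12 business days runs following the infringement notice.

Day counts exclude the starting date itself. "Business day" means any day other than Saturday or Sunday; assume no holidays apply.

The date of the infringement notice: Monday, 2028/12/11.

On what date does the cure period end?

2028/12/27

The last day of the cure period: 12 business days after Monday, 2028/12/11, skipping weekends — Dec 12, Dec 13, Dec 14, Dec 15, …, Dec 25, Dec 26, Dec 27 — lands on Wednesday, 2028/12/27.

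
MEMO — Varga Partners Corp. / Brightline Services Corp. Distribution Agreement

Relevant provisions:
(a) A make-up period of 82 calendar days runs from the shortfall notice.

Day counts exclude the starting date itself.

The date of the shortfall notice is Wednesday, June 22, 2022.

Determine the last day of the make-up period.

September 12, 2022

The last day of the make-up period: 82 calendar days after June 22, 2022 is September 12, 2022.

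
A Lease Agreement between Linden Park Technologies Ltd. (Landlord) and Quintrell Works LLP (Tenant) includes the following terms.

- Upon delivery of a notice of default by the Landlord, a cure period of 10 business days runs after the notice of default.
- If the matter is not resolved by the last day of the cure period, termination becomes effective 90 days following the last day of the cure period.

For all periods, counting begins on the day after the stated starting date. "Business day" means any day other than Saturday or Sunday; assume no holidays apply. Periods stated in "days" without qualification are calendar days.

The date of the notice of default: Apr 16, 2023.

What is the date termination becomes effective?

Jul 27, 2023

The last day of the cure period: 10 business days after Sunday, Apr 16, 2023, skipping weekends — Apr 17, Apr 18, Apr 19, Apr 20, Apr 21, Apr 24, Apr 25, Apr 26, Apr 27, Apr 28 — lands on Friday, Apr 28, 2023.
The date termination becomes effective: Apr 28, 2023 + 90 days = Jul 27, 2023.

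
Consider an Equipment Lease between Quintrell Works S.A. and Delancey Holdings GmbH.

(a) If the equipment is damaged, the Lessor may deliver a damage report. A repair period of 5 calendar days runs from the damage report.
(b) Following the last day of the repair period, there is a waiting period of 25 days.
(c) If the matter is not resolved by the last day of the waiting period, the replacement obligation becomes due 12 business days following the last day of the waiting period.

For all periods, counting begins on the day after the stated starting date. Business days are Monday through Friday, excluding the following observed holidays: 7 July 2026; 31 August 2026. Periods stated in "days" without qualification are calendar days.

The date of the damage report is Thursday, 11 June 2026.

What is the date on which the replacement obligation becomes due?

28 July 2026

The last day of the repair period: 11 June 2026 + 5 days = 16 June 2026.
Adding 25 calendar days to 16 June 2026 gives 11 July 2026, which is the last day of the waiting period.
The date on which the replacement obligation becomes due: 12 business days after Saturday, 11 July 2026, skipping weekends — Jul 13, Jul 14, Jul 15, Jul 16, …, Jul 24, Jul 27, Jul 28 — lands on Tuesday, 28 July 2026.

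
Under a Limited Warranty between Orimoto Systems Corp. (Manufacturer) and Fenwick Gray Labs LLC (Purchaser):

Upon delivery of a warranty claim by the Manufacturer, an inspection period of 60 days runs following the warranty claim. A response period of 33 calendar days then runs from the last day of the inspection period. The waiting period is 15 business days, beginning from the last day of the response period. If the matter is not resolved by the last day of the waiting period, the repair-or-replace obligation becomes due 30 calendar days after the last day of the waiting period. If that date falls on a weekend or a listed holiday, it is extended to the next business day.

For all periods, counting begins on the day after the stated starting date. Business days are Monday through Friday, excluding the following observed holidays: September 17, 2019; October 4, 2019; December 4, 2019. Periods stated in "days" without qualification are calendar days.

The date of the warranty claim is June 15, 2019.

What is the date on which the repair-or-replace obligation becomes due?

November 8, 2019

The last day of the inspection period: June 15, 2019 + 60 days = August 14, 2019.
The last day of the response period: August 14, 2019 + 33 days = September 16, 2019.
The last day of the waiting period: 15 business days after Monday, September 16, 2019, skipping weekends and the listed holidays on Sep 17, Oct 4 — Sep 18, Sep 19, Sep 20, Sep 23, …, Oct 7, Oct 8, Oct 9 — lands on Wednesday, October 9, 2019.
The date on which the repair-or-replace obligation becomes due: 30 calendar days after October 9, 2019 is November 8, 2019. November 8, 2019 is a Friday and is not a listed holiday, so no roll-forward applies.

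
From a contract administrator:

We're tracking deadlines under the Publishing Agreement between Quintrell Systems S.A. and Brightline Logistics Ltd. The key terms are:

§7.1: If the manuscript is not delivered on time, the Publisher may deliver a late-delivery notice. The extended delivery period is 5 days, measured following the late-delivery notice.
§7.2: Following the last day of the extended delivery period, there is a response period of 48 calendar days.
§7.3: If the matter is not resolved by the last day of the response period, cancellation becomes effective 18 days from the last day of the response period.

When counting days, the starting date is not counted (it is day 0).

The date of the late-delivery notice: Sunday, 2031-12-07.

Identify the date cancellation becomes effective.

2032-02-16

Adding 5 calendar days to 2031-12-07 gives 2031-12-12, which is the last day of the extended delivery period.
The last day of the response period: 48 calendar days after 2031-12-12 is 2032-01-29.
The date cancellation becomes effective: 18 calendar days after 2032-01-29 is 2032-02-16.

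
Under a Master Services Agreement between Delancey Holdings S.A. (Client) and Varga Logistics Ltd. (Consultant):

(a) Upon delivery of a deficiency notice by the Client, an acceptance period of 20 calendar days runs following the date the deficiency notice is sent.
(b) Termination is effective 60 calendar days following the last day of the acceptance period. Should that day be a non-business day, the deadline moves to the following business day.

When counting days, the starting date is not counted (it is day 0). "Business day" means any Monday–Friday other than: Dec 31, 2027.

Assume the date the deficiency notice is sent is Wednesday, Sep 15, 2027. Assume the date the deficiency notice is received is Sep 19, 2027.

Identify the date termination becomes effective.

Adding 20 calendar days to Sep 15, 2027 gives Oct 5, 2027, which is the last day of the acceptance period.
The date termination becomes effective: Oct 5, 2027 + 60 days = Dec 4, 2027. That falls on a Saturday, so it rolls to the next business day, Monday, Dec 6, 2027.

Dec 6, 2027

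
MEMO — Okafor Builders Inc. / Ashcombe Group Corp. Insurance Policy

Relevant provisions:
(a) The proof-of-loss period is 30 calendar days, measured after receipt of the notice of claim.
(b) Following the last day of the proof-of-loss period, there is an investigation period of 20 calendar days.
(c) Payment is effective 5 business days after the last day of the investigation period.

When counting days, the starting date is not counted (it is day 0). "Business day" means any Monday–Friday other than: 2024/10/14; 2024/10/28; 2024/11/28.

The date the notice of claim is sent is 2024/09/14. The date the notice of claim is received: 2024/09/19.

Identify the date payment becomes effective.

2024/11/15

Adding 30 calendar days to 2024/09/19 gives 2024/10/19, which is the last day of the proof-of-loss period.
Adding 20 calendar days to 2024/10/19 gives 2024/11/08, which is the last day of the investigation period.
The date payment becomes effective: counting 5 business days from Friday, 2024/11/08 (Nov 11, Nov 12, Nov 13, Nov 14, Nov 15, skipping weekends) reaches Friday, 2024/11/15.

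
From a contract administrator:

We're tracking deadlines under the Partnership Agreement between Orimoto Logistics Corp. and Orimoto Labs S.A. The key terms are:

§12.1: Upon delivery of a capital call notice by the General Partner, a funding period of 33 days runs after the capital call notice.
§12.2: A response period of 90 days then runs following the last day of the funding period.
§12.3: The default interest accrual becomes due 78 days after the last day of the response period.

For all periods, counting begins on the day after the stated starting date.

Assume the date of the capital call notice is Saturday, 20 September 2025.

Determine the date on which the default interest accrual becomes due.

The last day of the funding period: 20 September 2025 + 33 days = 23 October 2025.
The last day of the response period: 23 October 2025 + 90 days = 21 January 2026.
The date on which the default interest accrual becomes due: 21 January 2026 + 78 days = 9 April 2026.

9 April 2026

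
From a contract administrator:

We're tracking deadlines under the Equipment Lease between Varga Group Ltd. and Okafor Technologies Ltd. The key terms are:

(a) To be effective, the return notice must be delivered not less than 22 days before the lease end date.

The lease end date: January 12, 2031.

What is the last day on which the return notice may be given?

January 12, 2031 minus 22 days is December 21, 2030.

December 21, 2030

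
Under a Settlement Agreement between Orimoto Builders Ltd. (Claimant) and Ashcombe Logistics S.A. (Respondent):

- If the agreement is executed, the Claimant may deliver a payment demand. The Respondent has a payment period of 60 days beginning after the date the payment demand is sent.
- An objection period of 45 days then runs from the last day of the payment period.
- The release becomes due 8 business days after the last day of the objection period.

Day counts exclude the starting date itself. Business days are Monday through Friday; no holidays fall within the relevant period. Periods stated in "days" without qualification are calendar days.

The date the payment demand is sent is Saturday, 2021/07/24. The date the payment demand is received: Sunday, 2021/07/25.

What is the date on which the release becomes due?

2021/11/17

The last day of the payment period: 60 calendar days after 2021/07/24 is 2021/09/22.
The last day of the objection period: 2021/09/22 + 45 days = 2021/11/06.
From Saturday, 2021/11/06, 8 business days (Nov 8, Nov 9, Nov 10, Nov 11, Nov 12, Nov 15, Nov 16, Nov 17, skipping weekends) brings us to Wednesday, 2021/11/17, which is the date on which the release becomes due.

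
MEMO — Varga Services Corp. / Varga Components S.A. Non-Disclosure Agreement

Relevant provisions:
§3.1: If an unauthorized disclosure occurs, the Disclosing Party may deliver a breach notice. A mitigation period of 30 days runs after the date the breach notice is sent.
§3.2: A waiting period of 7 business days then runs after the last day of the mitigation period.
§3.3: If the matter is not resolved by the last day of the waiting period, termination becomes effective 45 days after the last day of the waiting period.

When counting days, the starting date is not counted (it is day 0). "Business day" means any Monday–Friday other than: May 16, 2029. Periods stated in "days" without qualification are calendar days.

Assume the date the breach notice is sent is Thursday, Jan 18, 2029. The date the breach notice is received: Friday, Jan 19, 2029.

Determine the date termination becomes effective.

The last day of the mitigation period: 30 calendar days after Jan 18, 2029 is Feb 17, 2029.
The last day of the waiting period: counting 7 business days from Saturday, Feb 17, 2029 (Feb 19, Feb 20, Feb 21, Feb 22, Feb 23, Feb 26, Feb 27, skipping weekends) reaches Tuesday, Feb 27, 2029.
The date termination becomes effective: 45 calendar days after Feb 27, 2029 is Apr 13, 2029.

Apr 13, 2029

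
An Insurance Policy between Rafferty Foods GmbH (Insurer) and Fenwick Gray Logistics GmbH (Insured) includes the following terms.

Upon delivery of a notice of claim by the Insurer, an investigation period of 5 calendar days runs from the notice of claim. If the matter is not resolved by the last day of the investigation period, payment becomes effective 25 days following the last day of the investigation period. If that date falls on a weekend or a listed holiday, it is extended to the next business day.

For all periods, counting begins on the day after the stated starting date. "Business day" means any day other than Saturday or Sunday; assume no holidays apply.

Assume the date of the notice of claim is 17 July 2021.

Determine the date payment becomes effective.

16 August 2021

Adding 5 calendar days to 17 July 2021 gives 22 July 2021, which is the last day of the investigation period.
The date payment becomes effective: 25 calendar days after 22 July 2021 is 16 August 2021. 16 August 2021 is a Monday, so no roll-forward applies.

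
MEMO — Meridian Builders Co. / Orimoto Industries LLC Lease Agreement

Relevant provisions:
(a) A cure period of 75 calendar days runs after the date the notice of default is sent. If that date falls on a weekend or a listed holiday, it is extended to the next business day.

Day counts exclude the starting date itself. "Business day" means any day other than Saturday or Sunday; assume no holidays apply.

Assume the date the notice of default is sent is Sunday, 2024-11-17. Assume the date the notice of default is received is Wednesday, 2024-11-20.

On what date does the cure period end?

Adding 75 calendar days to 2024-11-17 gives 2025-01-31, which is the last day of the cure period. 2025-01-31 is a Friday, so no roll-forward applies.

2025-01-31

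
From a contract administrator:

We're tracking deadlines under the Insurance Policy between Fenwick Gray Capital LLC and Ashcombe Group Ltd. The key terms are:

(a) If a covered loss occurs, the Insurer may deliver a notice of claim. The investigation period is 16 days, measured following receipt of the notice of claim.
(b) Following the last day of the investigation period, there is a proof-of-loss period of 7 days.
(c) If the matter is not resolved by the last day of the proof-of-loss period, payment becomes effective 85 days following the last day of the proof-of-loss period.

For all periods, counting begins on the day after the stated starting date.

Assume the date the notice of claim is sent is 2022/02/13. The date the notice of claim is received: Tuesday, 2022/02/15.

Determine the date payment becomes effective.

The last day of the investigation period: 2022/02/15 + 16 days = 2022/03/03.
The last day of the proof-of-loss period: 7 calendar days after 2022/03/03 is 2022/03/10.
The date payment becomes effective: 85 calendar days after 2022/03/10 is 2022/06/03.

2022/06/03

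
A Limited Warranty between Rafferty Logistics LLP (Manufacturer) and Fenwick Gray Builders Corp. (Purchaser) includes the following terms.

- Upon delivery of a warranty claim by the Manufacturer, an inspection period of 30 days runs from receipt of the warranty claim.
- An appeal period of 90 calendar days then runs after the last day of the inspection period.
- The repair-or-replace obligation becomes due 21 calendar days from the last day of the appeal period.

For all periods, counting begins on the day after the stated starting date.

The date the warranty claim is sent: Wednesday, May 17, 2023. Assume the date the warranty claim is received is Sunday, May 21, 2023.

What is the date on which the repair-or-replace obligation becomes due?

October 9, 2023

The last day of the inspection period: May 21, 2023 + 30 days = June 20, 2023.
The last day of the appeal period: 90 calendar days after June 20, 2023 is September 18, 2023.
The date on which the repair-or-replace obligation becomes due: 21 calendar days after September 18, 2023 is October 9, 2023.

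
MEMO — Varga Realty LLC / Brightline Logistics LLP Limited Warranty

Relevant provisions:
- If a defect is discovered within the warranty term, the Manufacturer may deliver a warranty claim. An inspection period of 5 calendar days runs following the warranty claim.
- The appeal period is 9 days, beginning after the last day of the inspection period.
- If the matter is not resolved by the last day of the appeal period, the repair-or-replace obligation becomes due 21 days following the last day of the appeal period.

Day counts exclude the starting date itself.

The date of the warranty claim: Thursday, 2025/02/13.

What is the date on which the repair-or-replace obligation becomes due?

2025/03/20

The last day of the inspection period: 2025/02/13 + 5 days = 2025/02/18.
The last day of the appeal period: 9 calendar days after 2025/02/18 is 2025/02/27.
The date on which the repair-or-replace obligation becomes due: 21 calendar days after 2025/02/27 is 2025/03/20.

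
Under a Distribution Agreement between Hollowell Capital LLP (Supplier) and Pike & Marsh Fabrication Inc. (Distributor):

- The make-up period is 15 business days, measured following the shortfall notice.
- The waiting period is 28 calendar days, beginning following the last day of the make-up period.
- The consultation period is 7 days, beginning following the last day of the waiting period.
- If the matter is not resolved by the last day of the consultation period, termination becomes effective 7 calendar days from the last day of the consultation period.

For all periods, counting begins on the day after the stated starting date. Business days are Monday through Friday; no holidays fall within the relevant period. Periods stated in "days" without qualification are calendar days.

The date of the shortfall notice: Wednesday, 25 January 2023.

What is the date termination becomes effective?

The last day of the make-up period: 15 business days after Wednesday, 25 January 2023, skipping weekends — Jan 26, Jan 27, Jan 30, Jan 31, …, Feb 13, Feb 14, Feb 15 — lands on Wednesday, 15 February 2023.
The last day of the waiting period: 28 calendar days after 15 February 2023 is 15 March 2023.
Adding 7 calendar days to 15 March 2023 gives 22 March 2023, which is the last day of the consultation period.
The date termination becomes effective: 22 March 2023 + 7 days = 29 March 2023.

29 March 2023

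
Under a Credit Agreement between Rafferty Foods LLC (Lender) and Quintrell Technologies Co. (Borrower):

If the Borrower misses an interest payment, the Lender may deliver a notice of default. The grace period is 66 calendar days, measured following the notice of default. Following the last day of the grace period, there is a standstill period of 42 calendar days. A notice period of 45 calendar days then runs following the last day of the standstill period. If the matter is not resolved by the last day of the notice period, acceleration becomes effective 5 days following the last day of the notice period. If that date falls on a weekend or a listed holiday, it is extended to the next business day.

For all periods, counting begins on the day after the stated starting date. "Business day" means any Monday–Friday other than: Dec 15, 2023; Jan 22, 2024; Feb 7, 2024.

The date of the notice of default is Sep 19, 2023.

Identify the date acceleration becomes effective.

Adding 66 calendar days to Sep 19, 2023 gives Nov 24, 2023, which is the last day of the grace period.
The last day of the standstill period: Nov 24, 2023 + 42 days = Jan 5, 2024.
The last day of the notice period: Jan 5, 2024 + 45 days = Feb 19, 2024.
The date acceleration becomes effective: Feb 19, 2024 + 5 days = Feb 24, 2024. That falls on a Saturday, so it rolls to the next business day, Monday, Feb 26, 2024.

Feb 26, 2024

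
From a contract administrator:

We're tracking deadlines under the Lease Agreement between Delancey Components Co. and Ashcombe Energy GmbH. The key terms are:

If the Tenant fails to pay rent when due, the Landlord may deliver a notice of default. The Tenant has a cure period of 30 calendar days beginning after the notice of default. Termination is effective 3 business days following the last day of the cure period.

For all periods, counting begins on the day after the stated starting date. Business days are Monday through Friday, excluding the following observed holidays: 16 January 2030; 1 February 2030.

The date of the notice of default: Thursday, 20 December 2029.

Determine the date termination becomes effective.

23 January 2030

Adding 30 calendar days to 20 December 2029 gives 19 January 2030, which is the last day of the cure period.
The date termination becomes effective: 3 business days after Saturday, 19 January 2030, skipping weekends — Jan 21, Jan 22, Jan 23 — lands on Wednesday, 23 January 2030.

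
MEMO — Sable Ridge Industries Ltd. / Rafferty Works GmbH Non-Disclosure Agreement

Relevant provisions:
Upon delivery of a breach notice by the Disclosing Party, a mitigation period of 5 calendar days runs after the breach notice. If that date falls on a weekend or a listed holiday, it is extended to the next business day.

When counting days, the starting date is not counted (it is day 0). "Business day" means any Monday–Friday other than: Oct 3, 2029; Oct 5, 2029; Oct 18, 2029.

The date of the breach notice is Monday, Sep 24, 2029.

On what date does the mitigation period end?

Oct 1, 2029

The last day of the mitigation period: 5 calendar days after Sep 24, 2029 is Sep 29, 2029. That falls on a Saturday, so it rolls to the next business day, Monday, Oct 1, 2029.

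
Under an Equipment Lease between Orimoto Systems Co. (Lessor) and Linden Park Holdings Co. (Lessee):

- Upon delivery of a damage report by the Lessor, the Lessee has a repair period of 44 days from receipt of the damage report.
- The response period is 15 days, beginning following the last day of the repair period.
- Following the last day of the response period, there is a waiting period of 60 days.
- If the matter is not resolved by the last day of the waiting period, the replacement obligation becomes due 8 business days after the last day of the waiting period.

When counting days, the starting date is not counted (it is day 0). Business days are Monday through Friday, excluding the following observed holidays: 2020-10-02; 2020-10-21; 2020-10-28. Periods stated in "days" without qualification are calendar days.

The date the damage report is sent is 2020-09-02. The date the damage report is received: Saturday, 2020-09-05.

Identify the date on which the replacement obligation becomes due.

2021-01-13

Adding 44 calendar days to 2020-09-05 gives 2020-10-19, which is the last day of the repair period.
The last day of the response period: 2020-10-19 + 15 days = 2020-11-03.
Adding 60 calendar days to 2020-11-03 gives 2021-01-02, which is the last day of the waiting period.
The date on which the replacement obligation becomes due: 8 business days after Saturday, 2021-01-02, skipping weekends — Jan 4, Jan 5, Jan 6, Jan 7, Jan 8, Jan 11, Jan 12, Jan 13 — lands on Wednesday, 2021-01-13.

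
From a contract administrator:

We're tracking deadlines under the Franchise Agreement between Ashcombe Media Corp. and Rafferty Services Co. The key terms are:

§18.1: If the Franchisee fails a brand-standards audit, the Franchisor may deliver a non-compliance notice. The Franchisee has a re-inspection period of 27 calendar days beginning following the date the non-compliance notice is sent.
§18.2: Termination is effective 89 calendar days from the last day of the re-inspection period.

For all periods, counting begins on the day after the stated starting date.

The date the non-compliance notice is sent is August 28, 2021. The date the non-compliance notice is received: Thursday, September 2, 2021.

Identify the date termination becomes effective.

Adding 27 calendar days to August 28, 2021 gives September 24, 2021, which is the last day of the re-inspection period.
The date termination becomes effective: September 24, 2021 + 89 days = December 22, 2021.

December 22, 2021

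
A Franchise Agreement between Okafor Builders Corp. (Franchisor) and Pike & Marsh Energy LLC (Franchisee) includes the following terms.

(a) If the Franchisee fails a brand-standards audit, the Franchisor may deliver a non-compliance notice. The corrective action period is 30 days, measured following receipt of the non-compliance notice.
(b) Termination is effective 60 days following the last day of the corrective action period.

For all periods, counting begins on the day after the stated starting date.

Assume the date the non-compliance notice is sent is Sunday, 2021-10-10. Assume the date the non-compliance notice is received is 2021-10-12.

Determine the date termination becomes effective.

2022-01-10

The last day of the corrective action period: 2021-10-12 + 30 days = 2021-11-11.
Adding 60 calendar days to 2021-11-11 gives 2022-01-10, which is the date termination becomes effective.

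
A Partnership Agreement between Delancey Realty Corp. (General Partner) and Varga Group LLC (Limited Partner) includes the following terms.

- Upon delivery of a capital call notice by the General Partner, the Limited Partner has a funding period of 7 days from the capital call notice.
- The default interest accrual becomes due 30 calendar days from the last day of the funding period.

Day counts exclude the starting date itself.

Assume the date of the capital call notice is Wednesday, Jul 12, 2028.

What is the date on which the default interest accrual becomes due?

Aug 18, 2028

The last day of the funding period: 7 calendar days after Jul 12, 2028 is Jul 19, 2028.
The date on which the default interest accrual becomes due: Jul 19, 2028 + 30 days = Aug 18, 2028.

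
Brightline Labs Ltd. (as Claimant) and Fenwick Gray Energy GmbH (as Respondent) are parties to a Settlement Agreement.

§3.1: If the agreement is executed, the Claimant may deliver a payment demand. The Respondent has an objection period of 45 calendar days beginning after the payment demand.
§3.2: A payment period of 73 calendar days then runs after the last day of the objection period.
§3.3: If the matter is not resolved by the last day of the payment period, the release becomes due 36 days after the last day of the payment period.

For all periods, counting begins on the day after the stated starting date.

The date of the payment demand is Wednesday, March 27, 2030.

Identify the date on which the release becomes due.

August 28, 2030

Adding 45 calendar days to March 27, 2030 gives May 11, 2030, which is the last day of the objection period.
The last day of the payment period: 73 calendar days after May 11, 2030 is July 23, 2030.
The date on which the release becomes due: 36 calendar days after July 23, 2030 is August 28, 2030.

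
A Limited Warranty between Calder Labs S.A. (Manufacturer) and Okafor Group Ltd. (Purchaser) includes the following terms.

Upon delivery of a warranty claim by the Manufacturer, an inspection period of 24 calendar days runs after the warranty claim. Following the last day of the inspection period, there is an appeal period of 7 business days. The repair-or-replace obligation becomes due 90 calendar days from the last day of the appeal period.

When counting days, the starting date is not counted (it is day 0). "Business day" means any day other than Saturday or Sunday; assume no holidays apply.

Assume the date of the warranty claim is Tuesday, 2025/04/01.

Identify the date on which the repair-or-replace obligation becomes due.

The last day of the inspection period: 24 calendar days after 2025/04/01 is 2025/04/25.
From Friday, 2025/04/25, 7 business days (Apr 28, Apr 29, Apr 30, May 1, May 2, May 5, May 6, skipping weekends) brings us to Tuesday, 2025/05/06, which is the last day of the appeal period.
Adding 90 calendar days to 2025/05/06 gives 2025/08/04, which is the date on which the repair-or-replace obligation becomes due.

2025/08/04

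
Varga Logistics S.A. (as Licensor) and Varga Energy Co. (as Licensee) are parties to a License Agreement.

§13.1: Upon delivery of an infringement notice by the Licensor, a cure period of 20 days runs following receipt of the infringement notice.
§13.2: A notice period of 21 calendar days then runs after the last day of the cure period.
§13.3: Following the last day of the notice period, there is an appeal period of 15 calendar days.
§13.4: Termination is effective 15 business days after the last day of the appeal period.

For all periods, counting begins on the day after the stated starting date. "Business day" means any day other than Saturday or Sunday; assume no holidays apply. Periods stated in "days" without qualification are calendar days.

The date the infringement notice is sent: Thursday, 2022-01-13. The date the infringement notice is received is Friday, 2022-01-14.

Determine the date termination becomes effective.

2022-04-01

The last day of the cure period: 20 calendar days after 2022-01-14 is 2022-02-03.
The last day of the notice period: 21 calendar days after 2022-02-03 is 2022-02-24.
The last day of the appeal period: 2022-02-24 + 15 days = 2022-03-11.
From Friday, 2022-03-11, 15 business days (Mar 14, Mar 15, Mar 16, Mar 17, …, Mar 30, Mar 31, Apr 1, skipping weekends) brings us to Friday, 2022-04-01, which is the date termination becomes effective.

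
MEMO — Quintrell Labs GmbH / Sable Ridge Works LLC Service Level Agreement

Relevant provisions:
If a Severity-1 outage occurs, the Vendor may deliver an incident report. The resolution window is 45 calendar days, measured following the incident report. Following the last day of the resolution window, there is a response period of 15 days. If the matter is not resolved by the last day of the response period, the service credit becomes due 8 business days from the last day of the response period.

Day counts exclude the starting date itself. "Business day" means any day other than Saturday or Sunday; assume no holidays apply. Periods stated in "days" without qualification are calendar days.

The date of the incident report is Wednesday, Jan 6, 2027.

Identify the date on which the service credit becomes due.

Mar 17, 2027

Adding 45 calendar days to Jan 6, 2027 gives Feb 20, 2027, which is the last day of the resolution window.
Adding 15 calendar days to Feb 20, 2027 gives Mar 7, 2027, which is the last day of the response period.
From Sunday, Mar 7, 2027, 8 business days (Mar 8, Mar 9, Mar 10, Mar 11, Mar 12, Mar 15, Mar 16, Mar 17, skipping weekends) brings us to Wednesday, Mar 17, 2027, which is the date on which the service credit becomes due.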